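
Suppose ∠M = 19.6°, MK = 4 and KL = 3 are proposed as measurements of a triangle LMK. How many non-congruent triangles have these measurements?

2

MK·sin M = 4·sin(19.6°) ≈ 1.342.
Since MK sin M < KL < MK (1.342 < 3 < 4), two triangles exist.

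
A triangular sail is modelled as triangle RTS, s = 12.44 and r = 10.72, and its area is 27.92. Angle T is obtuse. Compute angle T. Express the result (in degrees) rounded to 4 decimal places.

155.2458

From area = ½·s·r·sin T, we get sin T = 2·area/(s·r) ≈ 0.41873.
Taking the obtuse solution, ∠T ≈ 155.25°.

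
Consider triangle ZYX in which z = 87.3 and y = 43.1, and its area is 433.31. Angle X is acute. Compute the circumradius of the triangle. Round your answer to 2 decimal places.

100.80

From area = ½·z·y·sin X, we get sin X = 2·area/(z·y) ≈ 0.23032.
Taking the acute solution, ∠X ≈ 13.32°.
Law of cosines then gives x ≈ 46.432.
Circumradius = x/(2 sin X) ≈ 100.8.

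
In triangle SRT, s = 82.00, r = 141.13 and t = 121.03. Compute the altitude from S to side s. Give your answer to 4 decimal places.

h_S ≈ 120.7046

Semiperimeter p = (82 + 141.13 + 121.03)/2 = 172.08.
Heron's formula: area = √(172.08·90.08·30.95·51.05) ≈ 4948.9.
The altitude from S has length 2·area/s ≈ 120.7.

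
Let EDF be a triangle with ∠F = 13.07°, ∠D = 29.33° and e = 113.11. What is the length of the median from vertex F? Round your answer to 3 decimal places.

97.020

The third angle is ∠E = 180° − ∠D − ∠F = 137.60°.
Law of sines: d = e·sin D/sin E ≈ 82.167.
Law of sines: f = e·sin F/sin E ≈ 37.934.
Median from F: ½√(2·e² + 2·d² − f²) ≈ 97.02.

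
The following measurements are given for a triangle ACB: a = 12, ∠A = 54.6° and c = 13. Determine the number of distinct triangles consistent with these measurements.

c·sin A = 13·sin(54.6°) ≈ 10.6.
Since c sin A < a < c (10.6 < 12 < 13), two triangles exist.

2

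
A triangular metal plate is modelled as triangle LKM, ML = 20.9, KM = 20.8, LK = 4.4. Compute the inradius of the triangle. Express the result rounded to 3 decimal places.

Semiperimeter s = (20.8 + 20.9 + 4.4)/2 = 23.05.
Heron's formula: area = √(23.05·2.25·2.15·18.65) ≈ 45.602.
Inradius = area/s = 45.602/23.05 ≈ 1.9784.

r ≈ 1.978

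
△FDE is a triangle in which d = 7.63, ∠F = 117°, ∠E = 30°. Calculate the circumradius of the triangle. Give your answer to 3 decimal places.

R ≈ 7.005

The third angle is ∠D = 180° − ∠E − ∠F = 33.00°.
Law of sines: f = d·sin F/sin D ≈ 12.482.
Law of sines: e = d·sin E/sin D ≈ 7.0046.
Circumradius = d/(2 sin D) ≈ 7.0046.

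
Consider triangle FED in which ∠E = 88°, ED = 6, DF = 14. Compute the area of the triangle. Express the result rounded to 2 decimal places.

area ≈ 38.56

Law of sines: sin F = ED·sin E/DF ≈ 0.42831.
Since DF ≥ ED, only the acute value applies: ∠F ≈ 25.36°.
Then ∠D = 180° − ∠E − ∠F ≈ 66.64°.
Law of sines gives FE = DF·sin D/sin E ≈ 12.86.
Area = ½·DF·ED·sin D ≈ 38.557.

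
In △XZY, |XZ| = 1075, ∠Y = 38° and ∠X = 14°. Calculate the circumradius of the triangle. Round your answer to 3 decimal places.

The third angle is ∠Z = 180° − ∠Y − ∠X = 128.00°.
Law of sines: |ZY| = |XZ|·sin X/sin Y ≈ 422.42.
Law of sines: |YX| = |XZ|·sin Z/sin Y ≈ 1375.9.
Circumradius = |XZ|/(2 sin Y) ≈ 873.04.

873.045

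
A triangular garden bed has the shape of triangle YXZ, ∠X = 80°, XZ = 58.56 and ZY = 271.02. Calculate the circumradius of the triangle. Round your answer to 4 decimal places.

Law of sines: sin Y = XZ·sin X/ZY ≈ 0.21279.
Since ZY ≥ XZ, only the acute value applies: ∠Y ≈ 12.29°.
Then ∠Z = 180° − ∠X − ∠Y ≈ 87.71°.
Law of sines gives YX = ZY·sin Z/sin X ≈ 274.98.
Circumradius = ZY/(2 sin X) ≈ 137.6.

137.6005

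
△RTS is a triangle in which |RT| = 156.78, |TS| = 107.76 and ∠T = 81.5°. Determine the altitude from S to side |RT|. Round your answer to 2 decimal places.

By the law of cosines, |SR|² = |RT|² + |TS|² − 2·|RT|·|TS|·cos T = 31198, so |SR| ≈ 176.63.
Area = ½·|RT|·|TS|·sin T ≈ 8354.5.
The altitude from S has length 2·area/|RT| ≈ 106.58.

h_S ≈ 106.58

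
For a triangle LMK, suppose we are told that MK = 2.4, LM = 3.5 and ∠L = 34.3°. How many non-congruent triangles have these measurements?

2

LM·sin L = 3.5·sin(34.3°) ≈ 1.972.
Since LM sin L < MK < LM (1.972 < 2.4 < 3.5), two triangles exist.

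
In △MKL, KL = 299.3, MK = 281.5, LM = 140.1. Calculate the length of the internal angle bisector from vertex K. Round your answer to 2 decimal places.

281.69

By the law of cosines, cos K = (MK² + KL² − LM²) / (2·MK·KL) ≈ 0.88540, so ∠K ≈ 27.70°.
The bisector from K has length 2·MK·KL·cos(∠K/2)/(MK+KL) ≈ 281.69.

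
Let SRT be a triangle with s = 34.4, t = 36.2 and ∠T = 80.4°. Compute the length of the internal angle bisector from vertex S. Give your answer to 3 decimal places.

Law of sines: sin S = s·sin T/t ≈ 0.93697.
Since t ≥ s, only the acute value applies: ∠S ≈ 69.55°.
Then ∠R = 180° − ∠T − ∠S ≈ 30.05°.
Law of sines gives r = t·sin R/sin T ≈ 18.386.
The bisector from S has length 2·r·t·cos(∠S/2)/(r+t) ≈ 20.031.

20.031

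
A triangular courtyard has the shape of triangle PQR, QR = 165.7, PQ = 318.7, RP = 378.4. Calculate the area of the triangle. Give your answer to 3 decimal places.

area ≈ 26165.904

Semiperimeter s = (165.7 + 378.4 + 318.7)/2 = 431.4.
Heron's formula: area = √(431.4·265.7·53·112.7) ≈ 26166.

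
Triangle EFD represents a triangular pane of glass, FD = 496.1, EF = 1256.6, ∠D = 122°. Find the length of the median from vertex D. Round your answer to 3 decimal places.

Law of sines: sin E = FD·sin D/EF ≈ 0.33481.
Since EF ≥ FD, only the acute value applies: ∠E ≈ 19.56°.
Then ∠F = 180° − ∠D − ∠E ≈ 38.44°.
Law of sines gives DE = EF·sin F/sin D ≈ 921.19.
Median from D: ½√(2·FD² + 2·DE² − EF²) ≈ 390.62.

390.625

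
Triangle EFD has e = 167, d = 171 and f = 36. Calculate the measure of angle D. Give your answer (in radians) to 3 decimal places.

By the law of cosines, cos D = (e² + f² − d²) / (2·e·f) ≈ -0.00466, so ∠D ≈ 1.5755 rad.

1.575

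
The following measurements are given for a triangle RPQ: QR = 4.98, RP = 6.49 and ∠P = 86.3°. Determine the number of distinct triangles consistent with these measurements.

0

RP·sin P = 6.49·sin(86.3°) ≈ 6.476.
Since QR = 4.98 < 6.476 = RP sin P, no triangle exists.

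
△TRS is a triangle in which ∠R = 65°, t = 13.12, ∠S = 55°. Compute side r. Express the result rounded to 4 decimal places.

The third angle is ∠T = 180° − ∠R − ∠S = 60.00°.
Law of sines: r = t·sin R/sin T ≈ 13.73.

13.7303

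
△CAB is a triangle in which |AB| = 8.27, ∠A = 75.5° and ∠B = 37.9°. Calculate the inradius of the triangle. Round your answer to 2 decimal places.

The third angle is ∠C = 180° − ∠A − ∠B = 66.60°.
Law of sines: |BC| = |AB|·sin A/sin C ≈ 8.7241.
Law of sines: |CA| = |AB|·sin B/sin C ≈ 5.5354.
Area = ½·|AB|·|BC|·sin B ≈ 22.16.
Semiperimeter s = (8.27+8.7241+5.5354)/2 = 11.265.
Inradius = area/s = 22.16/11.265 ≈ 1.9672.

1.97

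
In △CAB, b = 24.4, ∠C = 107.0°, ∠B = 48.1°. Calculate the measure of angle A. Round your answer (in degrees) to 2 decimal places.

The third angle is ∠A = 180° − ∠B − ∠C = 24.90°.

24.90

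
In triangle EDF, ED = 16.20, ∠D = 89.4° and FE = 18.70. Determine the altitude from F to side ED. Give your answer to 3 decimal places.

Law of sines: sin F = ED·sin D/FE ≈ 0.86626.
Since FE ≥ ED, only the acute value applies: ∠F ≈ 60.03°.
Then ∠E = 180° − ∠D − ∠F ≈ 30.57°.
Law of sines gives DF = FE·sin E/sin D ≈ 9.512.
Area = ½·FE·ED·sin E ≈ 77.043.
The altitude from F has length 2·area/ED ≈ 9.5114.

9.511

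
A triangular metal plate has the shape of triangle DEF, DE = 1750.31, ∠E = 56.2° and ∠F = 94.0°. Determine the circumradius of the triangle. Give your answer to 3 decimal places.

R ≈ 877.292

The third angle is ∠D = 180° − ∠E − ∠F = 29.80°.
Law of sines: EF = DE·sin D/sin F ≈ 871.98.
Law of sines: FD = DE·sin E/sin F ≈ 1458.
Circumradius = DE/(2 sin F) ≈ 877.29.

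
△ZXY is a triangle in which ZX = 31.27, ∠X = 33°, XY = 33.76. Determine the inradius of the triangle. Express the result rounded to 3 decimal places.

r ≈ 6.873

By the law of cosines, YZ² = ZX² + XY² − 2·ZX·XY·cos X = 346.82, so YZ ≈ 18.623.
Area = ½·ZX·XY·sin X ≈ 287.48.
Semiperimeter s = (33.76+18.623+31.27)/2 = 41.827.
Inradius = area/s = 287.48/41.827 ≈ 6.8732.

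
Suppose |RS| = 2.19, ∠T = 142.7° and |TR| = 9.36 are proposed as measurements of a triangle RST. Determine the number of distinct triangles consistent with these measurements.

0

|TR|·sin T = 9.36·sin(142.7°) ≈ 5.672.
Since ∠T is not acute, a triangle exists only if |RS| > |TR|; here |RS| ≤ |TR|, so there is no triangle.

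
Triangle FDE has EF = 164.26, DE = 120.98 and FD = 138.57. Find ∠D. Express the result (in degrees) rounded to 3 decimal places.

78.200

By the law of cosines, cos D = (FD² + DE² − EF²) / (2·FD·DE) ≈ 0.20450, so ∠D ≈ 78.20°.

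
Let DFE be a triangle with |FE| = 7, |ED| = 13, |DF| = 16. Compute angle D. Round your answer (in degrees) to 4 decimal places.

25.3317

By the law of cosines, cos D = (|ED|² + |DF|² − |FE|²) / (2·|ED|·|DF|) ≈ 0.90385, so ∠D ≈ 25.33°.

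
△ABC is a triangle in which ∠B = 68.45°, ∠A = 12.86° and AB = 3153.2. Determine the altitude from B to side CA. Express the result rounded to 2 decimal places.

701.81

The third angle is ∠C = 180° − ∠A − ∠B = 98.69°.
Law of sines: BC = AB·sin A/sin C ≈ 709.96.
Law of sines: CA = AB·sin B/sin C ≈ 2966.8.
Area = ½·AB·BC·sin B ≈ 1.0411e+06.
The altitude from B has length 2·area/CA ≈ 701.81.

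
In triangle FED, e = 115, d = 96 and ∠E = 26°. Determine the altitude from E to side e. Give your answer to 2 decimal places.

h_E ≈ 70.74

Law of sines: sin D = d·sin E/e ≈ 0.36594.
Since e ≥ d, only the acute value applies: ∠D ≈ 21.47°.
Then ∠F = 180° − ∠E − ∠D ≈ 132.53°.
Law of sines gives f = e·sin F/sin E ≈ 193.31.
Area = ½·e·d·sin F ≈ 4067.5.
The altitude from E has length 2·area/e ≈ 70.74.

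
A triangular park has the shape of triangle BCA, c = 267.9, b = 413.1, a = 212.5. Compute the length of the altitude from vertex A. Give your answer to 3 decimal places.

Semiperimeter s = (413.1 + 267.9 + 212.5)/2 = 446.75.
Heron's formula: area = √(446.75·33.65·178.85·234.25) ≈ 25096.
The altitude from A has length 2·area/a ≈ 236.2.

h_A ≈ 236.200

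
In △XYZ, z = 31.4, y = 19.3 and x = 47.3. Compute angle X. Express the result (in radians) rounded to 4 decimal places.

2.3820

By the law of cosines, cos X = (y² + z² − x²) / (2·y·z) ≈ -0.72509, so ∠X ≈ 2.3820 rad.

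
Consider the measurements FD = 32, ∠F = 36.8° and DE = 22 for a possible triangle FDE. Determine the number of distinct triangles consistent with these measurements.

FD·sin F = 32·sin(36.8°) ≈ 19.17.
Since FD sin F < DE < FD (19.17 < 22 < 32), two triangles exist.

2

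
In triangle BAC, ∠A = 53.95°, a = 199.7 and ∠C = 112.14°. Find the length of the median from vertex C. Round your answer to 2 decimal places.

92.83

The third angle is ∠B = 180° − ∠A − ∠C = 13.91°.
Law of sines: b = a·sin B/sin A ≈ 59.378.
Law of sines: c = a·sin C/sin A ≈ 228.79.
Median from C: ½√(2·b² + 2·a² − c²) ≈ 92.828.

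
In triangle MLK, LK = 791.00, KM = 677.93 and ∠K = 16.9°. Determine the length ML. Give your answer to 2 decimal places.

243.11

By the law of cosines, ML² = LK² + KM² − 2·LK·KM·cos K = 59102, so ML ≈ 243.11.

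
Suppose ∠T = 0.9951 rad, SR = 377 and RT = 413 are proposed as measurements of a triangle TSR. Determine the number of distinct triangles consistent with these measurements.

2

RT·sin T = 413·sin(0.9951 rad) ≈ 346.4.
Since RT sin T < SR < RT (346.4 < 377 < 413), two triangles exist.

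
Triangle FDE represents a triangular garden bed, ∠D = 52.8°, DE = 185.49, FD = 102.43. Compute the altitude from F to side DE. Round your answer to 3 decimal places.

h_F ≈ 81.589

By the law of cosines, EF² = FD² + DE² − 2·FD·DE·cos D = 21924, so EF ≈ 148.07.
Area = ½·FD·DE·sin D ≈ 7566.9.
The altitude from F has length 2·area/DE ≈ 81.589.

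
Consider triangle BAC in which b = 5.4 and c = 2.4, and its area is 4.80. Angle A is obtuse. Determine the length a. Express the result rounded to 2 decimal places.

7.23

From area = ½·c·b·sin A, we get sin A = 2·area/(c·b) ≈ 0.74074.
Taking the obtuse solution, ∠A ≈ 132.21°.
Law of cosines then gives a ≈ 7.2341.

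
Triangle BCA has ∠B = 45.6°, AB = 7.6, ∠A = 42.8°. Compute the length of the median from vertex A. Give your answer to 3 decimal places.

The third angle is ∠C = 180° − ∠A − ∠B = 91.60°.
Law of sines: CA = AB·sin B/sin C ≈ 5.4321.
Law of sines: BC = AB·sin A/sin C ≈ 5.1658.
Median from A: ½√(2·CA² + 2·AB² − BC²) ≈ 6.0797.

m_A ≈ 6.080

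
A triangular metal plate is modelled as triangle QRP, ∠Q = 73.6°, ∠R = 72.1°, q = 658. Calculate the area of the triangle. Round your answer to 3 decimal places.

The third angle is ∠P = 180° − ∠Q − ∠R = 34.30°.
Law of sines: r = q·sin R/sin Q ≈ 652.71.
Law of sines: p = q·sin P/sin Q ≈ 386.53.
Area = ½·q·r·sin P ≈ 1.2101e+05.

area ≈ 121011.570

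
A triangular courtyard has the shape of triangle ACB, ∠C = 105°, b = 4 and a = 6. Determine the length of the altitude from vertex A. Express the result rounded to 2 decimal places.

h_A ≈ 3.86

By the law of cosines, c² = b² + a² − 2·b·a·cos C = 64.423, so c ≈ 8.0264.
Area = ½·b·a·sin C ≈ 11.591.
The altitude from A has length 2·area/a ≈ 3.8637.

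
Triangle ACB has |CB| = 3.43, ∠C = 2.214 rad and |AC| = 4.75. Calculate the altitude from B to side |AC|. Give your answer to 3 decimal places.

By the law of cosines, |BA|² = |AC|² + |CB|² − 2·|AC|·|CB|·cos C = 53.871, so |BA| ≈ 7.3397.
Area = ½·|AC|·|CB|·sin C ≈ 6.5185.
The altitude from B has length 2·area/|AC| ≈ 2.7446.

h_B ≈ 2.745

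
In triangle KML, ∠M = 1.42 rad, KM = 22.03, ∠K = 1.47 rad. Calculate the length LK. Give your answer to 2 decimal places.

The third angle is ∠L = π − ∠K − ∠M = 0.252 rad.
Law of sines: LK = KM·sin M/sin L ≈ 87.489.

87.49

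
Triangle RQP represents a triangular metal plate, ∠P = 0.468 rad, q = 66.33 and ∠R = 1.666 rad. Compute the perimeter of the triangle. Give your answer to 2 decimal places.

The third angle is ∠Q = π − ∠P − ∠R = 1.008 rad.
Law of sines: r = q·sin R/sin Q ≈ 78.091.
Law of sines: p = q·sin P/sin Q ≈ 35.387.
Semiperimeter s = (78.091+66.33+35.387)/2 = 89.904.
Perimeter = 78.091 + 66.33 + 35.387 = 179.81.

perimeter ≈ 179.81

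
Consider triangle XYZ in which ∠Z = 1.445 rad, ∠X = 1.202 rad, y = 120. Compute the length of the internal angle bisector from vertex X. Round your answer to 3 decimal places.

t_X ≈ 133.886

The third angle is ∠Y = π − ∠Z − ∠X = 0.495 rad.
Law of sines: x = y·sin X/sin Y ≈ 235.81.
Law of sines: z = y·sin Z/sin Y ≈ 250.81.
The bisector from X has length 2·y·z·cos(∠X/2)/(y+z) ≈ 133.89.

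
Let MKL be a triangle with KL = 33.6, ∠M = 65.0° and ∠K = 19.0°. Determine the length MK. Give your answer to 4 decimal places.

36.8704

The third angle is ∠L = 180° − ∠M − ∠K = 96.00°.
Law of sines: MK = KL·sin L/sin M ≈ 36.87.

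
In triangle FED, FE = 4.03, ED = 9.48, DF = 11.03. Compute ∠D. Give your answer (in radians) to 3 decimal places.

By the law of cosines, cos D = (ED² + DF² − FE²) / (2·ED·DF) ≈ 0.93383, so ∠D ≈ 0.3658 rad.

0.366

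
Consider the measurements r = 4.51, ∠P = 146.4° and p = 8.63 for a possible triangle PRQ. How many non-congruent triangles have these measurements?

1

r·sin P = 4.51·sin(146.4°) ≈ 2.496.
Since ∠P is not acute, a triangle exists only if p > r; here p > r, so there is exactly one triangle.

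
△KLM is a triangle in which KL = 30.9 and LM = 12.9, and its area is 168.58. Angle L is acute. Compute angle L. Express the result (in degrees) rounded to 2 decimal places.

∠L ≈ 57.76°

From area = ½·KL·LM·sin L, we get sin L = 2·area/(KL·LM) ≈ 0.84584.
Taking the acute solution, ∠L ≈ 57.76°.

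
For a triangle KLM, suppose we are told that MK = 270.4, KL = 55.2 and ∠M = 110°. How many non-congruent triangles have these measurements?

0

MK·sin M = 270.4·sin(110°) ≈ 254.1.
Since ∠M is not acute, a triangle exists only if KL > MK; here KL ≤ MK, so there is no triangle.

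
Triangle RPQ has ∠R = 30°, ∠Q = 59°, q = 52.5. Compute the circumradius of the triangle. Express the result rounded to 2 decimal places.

30.62

The third angle is ∠P = 180° − ∠Q − ∠R = 91.00°.
Law of sines: r = q·sin R/sin Q ≈ 30.624.
Law of sines: p = q·sin P/sin Q ≈ 61.239.
Circumradius = q/(2 sin Q) ≈ 30.624.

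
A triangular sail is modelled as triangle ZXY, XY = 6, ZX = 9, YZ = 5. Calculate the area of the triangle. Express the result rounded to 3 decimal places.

Semiperimeter s = (6 + 5 + 9)/2 = 10.
Heron's formula: area = √(10·4·5·1) ≈ 14.142.

14.142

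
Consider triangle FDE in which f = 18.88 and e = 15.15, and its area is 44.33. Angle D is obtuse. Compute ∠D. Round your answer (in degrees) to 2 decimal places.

161.94

From area = ½·e·f·sin D, we get sin D = 2·area/(e·f) ≈ 0.30997.
Taking the obtuse solution, ∠D ≈ 161.94°.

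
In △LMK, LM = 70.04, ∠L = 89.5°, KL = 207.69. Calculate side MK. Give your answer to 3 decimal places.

218.602

By the law of cosines, MK² = KL² + LM² − 2·KL·LM·cos L = 47787, so MK ≈ 218.6.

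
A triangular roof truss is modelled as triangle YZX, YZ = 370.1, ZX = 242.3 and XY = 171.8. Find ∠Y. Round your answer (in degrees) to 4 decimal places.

By the law of cosines, cos Y = (XY² + YZ² − ZX²) / (2·XY·YZ) ≈ 0.84755, so ∠Y ≈ 32.05°.

∠Y ≈ 32.0537°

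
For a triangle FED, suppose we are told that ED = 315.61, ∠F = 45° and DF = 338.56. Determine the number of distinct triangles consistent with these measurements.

DF·sin F = 338.56·sin(45°) ≈ 239.4.
Since DF sin F < ED < DF (239.4 < 315.61 < 338.56), two triangles exist.

2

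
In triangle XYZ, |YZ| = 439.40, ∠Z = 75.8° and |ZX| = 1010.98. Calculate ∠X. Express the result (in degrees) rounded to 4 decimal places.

25.2501

By the law of cosines, |XY|² = |YZ|² + |ZX|² − 2·|YZ|·|ZX|·cos Z = 9.9721e+05, so |XY| ≈ 998.6.
Law of cosines again: cos X = (|ZX|² + |XY|² − |YZ|²)/(2·|ZX|·|XY|) ≈ 0.90445, so ∠X ≈ 25.25°.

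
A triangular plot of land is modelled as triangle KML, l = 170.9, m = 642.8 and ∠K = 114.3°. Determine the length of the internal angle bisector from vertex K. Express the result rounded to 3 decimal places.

t_K ≈ 146.466

By the law of cosines, k² = m² + l² − 2·m·l·cos K = 5.3281e+05, so k ≈ 729.94.
The bisector from K has length 2·m·l·cos(∠K/2)/(m+l) ≈ 146.47.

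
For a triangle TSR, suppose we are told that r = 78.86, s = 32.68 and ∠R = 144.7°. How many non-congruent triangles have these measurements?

s·sin R = 32.68·sin(144.7°) ≈ 18.88.
Since ∠R is not acute, a triangle exists only if r > s; here r > s, so there is exactly one triangle.

1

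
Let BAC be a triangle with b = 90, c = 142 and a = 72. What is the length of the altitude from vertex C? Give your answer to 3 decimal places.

38.673

Semiperimeter s = (90 + 72 + 142)/2 = 152.
Heron's formula: area = √(152·62·80·10) ≈ 2745.8.
The altitude from C has length 2·area/c ≈ 38.673.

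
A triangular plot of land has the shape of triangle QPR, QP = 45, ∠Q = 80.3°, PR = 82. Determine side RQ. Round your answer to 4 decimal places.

76.5493

Law of sines: sin R = QP·sin Q/PR ≈ 0.54093.
Since PR ≥ QP, only the acute value applies: ∠R ≈ 32.75°.
Then ∠P = 180° − ∠Q − ∠R ≈ 66.95°.
Law of sines gives RQ = PR·sin P/sin Q ≈ 76.549.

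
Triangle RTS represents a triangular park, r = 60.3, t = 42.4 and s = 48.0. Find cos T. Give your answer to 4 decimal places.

By the law of cosines, cos T = (s² + r² − t²) / (2·s·r) ≈ 0.71558, so ∠T ≈ 44.31°.

cos T ≈ 0.7156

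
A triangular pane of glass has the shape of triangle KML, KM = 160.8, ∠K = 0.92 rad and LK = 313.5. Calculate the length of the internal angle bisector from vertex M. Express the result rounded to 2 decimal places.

By the law of cosines, ML² = LK² + KM² − 2·LK·KM·cos K = 63059, so ML ≈ 251.12.
Law of cosines again: cos M = (KM² + ML² − LK²)/(2·KM·ML) ≈ -0.11598, so ∠M ≈ 1.687 rad.
The bisector from M has length 2·KM·ML·cos(∠M/2)/(KM+ML) ≈ 130.35.

t_M ≈ 130.35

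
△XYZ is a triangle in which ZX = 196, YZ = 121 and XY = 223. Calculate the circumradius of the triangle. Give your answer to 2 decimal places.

By the law of cosines, cos X = (ZX² + XY² − YZ²) / (2·ZX·XY) ≈ 0.84085, so ∠X ≈ 32.77°.
Circumradius = YZ/(2 sin X) ≈ 111.78.

R ≈ 111.78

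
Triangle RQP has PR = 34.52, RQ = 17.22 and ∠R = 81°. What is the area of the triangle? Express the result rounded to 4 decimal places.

293.5580

Area = ½·PR·RQ·sin R ≈ 293.56.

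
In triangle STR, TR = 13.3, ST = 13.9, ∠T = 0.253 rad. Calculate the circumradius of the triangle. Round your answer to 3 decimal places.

By the law of cosines, RS² = ST² + TR² − 2·ST·TR·cos T = 12.13, so RS ≈ 3.4829.
Area = ½·ST·TR·sin T ≈ 23.137.
Circumradius = RS/(2 sin T) ≈ 6.9571.

6.957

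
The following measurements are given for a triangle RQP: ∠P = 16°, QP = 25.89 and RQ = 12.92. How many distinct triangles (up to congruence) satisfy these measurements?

2

QP·sin P = 25.89·sin(16°) ≈ 7.136.
Since QP sin P < RQ < QP (7.136 < 12.92 < 25.89), two triangles exist.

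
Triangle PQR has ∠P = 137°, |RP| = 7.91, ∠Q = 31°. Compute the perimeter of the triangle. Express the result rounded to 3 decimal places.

The third angle is ∠R = 180° − ∠P − ∠Q = 12.00°.
Law of sines: |QR| = |RP|·sin P/sin Q ≈ 10.474.
Law of sines: |PQ| = |RP|·sin R/sin Q ≈ 3.1931.
Semiperimeter s = (10.474+7.91+3.1931)/2 = 10.789.
Perimeter = 10.474 + 7.91 + 3.1931 = 21.577.

perimeter ≈ 21.577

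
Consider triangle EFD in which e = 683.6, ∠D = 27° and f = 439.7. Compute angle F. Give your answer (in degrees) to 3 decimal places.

By the law of cosines, d² = e² + f² − 2·e·f·cos D = 1.2501e+05, so d ≈ 353.57.
Law of cosines again: cos F = (d² + e² − f²)/(2·d·e) ≈ 0.82537, so ∠F ≈ 34.37°.

∠F ≈ 34.374°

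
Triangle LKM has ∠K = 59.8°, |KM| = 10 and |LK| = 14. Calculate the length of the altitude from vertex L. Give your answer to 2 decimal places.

By the law of cosines, |ML|² = |LK|² + |KM|² − 2·|LK|·|KM|·cos K = 155.15, so |ML| ≈ 12.456.
Area = ½·|LK|·|KM|·sin K ≈ 60.499.
The altitude from L has length 2·area/|KM| ≈ 12.1.

h_L ≈ 12.10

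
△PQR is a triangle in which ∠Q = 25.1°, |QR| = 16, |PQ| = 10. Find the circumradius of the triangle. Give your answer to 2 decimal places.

By the law of cosines, |RP|² = |PQ|² + |QR|² − 2·|PQ|·|QR|·cos Q = 66.218, so |RP| ≈ 8.1374.
Area = ½·|PQ|·|QR|·sin Q ≈ 33.936.
Circumradius = |RP|/(2 sin Q) ≈ 9.5915.

9.59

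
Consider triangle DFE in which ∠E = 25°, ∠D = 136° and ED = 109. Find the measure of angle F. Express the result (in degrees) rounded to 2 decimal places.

19.00

The third angle is ∠F = 180° − ∠E − ∠D = 19.00°.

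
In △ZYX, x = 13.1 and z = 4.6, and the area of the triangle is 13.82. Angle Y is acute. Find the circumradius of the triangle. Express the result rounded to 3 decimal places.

From area = ½·x·z·sin Y, we get sin Y = 2·area/(x·z) ≈ 0.45868.
Taking the acute solution, ∠Y ≈ 27.30°.
Law of cosines then gives y ≈ 9.2561.
Circumradius = y/(2 sin Y) ≈ 10.09.

10.090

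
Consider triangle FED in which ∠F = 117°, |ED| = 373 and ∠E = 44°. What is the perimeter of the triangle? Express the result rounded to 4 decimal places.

800.0951

The third angle is ∠D = 180° − ∠F − ∠E = 19.00°.
Law of sines: |DF| = |ED|·sin E/sin F ≈ 290.8.
Law of sines: |FE| = |ED|·sin D/sin F ≈ 136.29.
Semiperimeter s = (373+290.8+136.29)/2 = 400.05.
Perimeter = 373 + 290.8 + 136.29 = 800.1.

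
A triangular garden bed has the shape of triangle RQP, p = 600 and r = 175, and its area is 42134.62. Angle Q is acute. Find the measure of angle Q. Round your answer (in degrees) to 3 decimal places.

From area = ½·p·r·sin Q, we get sin Q = 2·area/(p·r) ≈ 0.80256.
Taking the acute solution, ∠Q ≈ 53.38°.

∠Q ≈ 53.376°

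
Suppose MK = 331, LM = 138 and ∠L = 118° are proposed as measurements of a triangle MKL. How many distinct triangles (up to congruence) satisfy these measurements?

1

LM·sin L = 138·sin(118°) ≈ 121.8.
Since ∠L is not acute, a triangle exists only if MK > LM; here MK > LM, so there is exactly one triangle.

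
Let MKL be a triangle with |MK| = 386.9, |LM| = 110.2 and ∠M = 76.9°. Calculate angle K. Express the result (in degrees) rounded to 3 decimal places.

16.518

By the law of cosines, |KL|² = |LM|² + |MK|² − 2·|LM|·|MK|·cos M = 1.4251e+05, so |KL| ≈ 377.5.
Law of cosines again: cos K = (|MK|² + |KL|² − |LM|²)/(2·|MK|·|KL|) ≈ 0.95873, so ∠K ≈ 16.52°.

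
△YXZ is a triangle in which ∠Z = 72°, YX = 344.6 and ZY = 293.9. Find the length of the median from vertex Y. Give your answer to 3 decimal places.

284.945

Law of sines: sin X = ZY·sin Z/YX ≈ 0.81113.
Since YX ≥ ZY, only the acute value applies: ∠X ≈ 54.21°.
Then ∠Y = 180° − ∠Z − ∠X ≈ 53.79°.
Law of sines gives XZ = YX·sin Y/sin Z ≈ 292.36.
Median from Y: ½√(2·ZY² + 2·YX² − XZ²) ≈ 284.95.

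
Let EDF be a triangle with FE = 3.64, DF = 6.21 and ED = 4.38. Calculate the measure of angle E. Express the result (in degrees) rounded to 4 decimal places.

By the law of cosines, cos E = (FE² + ED² − DF²) / (2·FE·ED) ≈ -0.19225, so ∠E ≈ 101.08°.

101.0840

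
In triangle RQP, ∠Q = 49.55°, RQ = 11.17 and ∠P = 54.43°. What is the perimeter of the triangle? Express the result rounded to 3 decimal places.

34.946

The third angle is ∠R = 180° − ∠Q − ∠P = 76.02°.
Law of sines: QP = RQ·sin R/sin P ≈ 13.326.
Law of sines: PR = RQ·sin Q/sin P ≈ 10.45.
Semiperimeter s = (13.326+10.45+11.17)/2 = 17.473.
Perimeter = 13.326 + 10.45 + 11.17 = 34.946.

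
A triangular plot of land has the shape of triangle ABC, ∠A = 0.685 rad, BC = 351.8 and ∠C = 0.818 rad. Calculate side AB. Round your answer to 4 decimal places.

405.7966

The third angle is ∠B = π − ∠C − ∠A = 1.639 rad.
Law of sines: AB = BC·sin C/sin A ≈ 405.8.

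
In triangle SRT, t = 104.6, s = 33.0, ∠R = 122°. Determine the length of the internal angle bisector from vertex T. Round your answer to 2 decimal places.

48.25

By the law of cosines, r² = t² + s² − 2·t·s·cos R = 15689, so r ≈ 125.25.
Law of cosines again: cos T = (s² + r² − t²)/(2·s·r) ≈ 0.70600, so ∠T ≈ 45.09°.
The bisector from T has length 2·s·r·cos(∠T/2)/(s+r) ≈ 48.245.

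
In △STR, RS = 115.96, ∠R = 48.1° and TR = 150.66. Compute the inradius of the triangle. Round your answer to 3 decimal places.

34.238

By the law of cosines, ST² = TR² + RS² − 2·TR·RS·cos R = 12810, so ST ≈ 113.18.
Area = ½·TR·RS·sin R ≈ 6501.8.
Semiperimeter s = (150.66+115.96+113.18)/2 = 189.9.
Inradius = area/s = 6501.8/189.9 ≈ 34.238.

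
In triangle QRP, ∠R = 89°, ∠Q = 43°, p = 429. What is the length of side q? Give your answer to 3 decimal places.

393.702

The third angle is ∠P = 180° − ∠Q − ∠R = 48.00°.
Law of sines: q = p·sin Q/sin P ≈ 393.7.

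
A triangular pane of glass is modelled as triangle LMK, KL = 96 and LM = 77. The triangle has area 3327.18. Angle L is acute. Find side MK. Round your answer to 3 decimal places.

From area = ½·KL·LM·sin L, we get sin L = 2·area/(KL·LM) ≈ 0.90021.
Taking the acute solution, ∠L ≈ 64.19°.
Law of cosines then gives MK ≈ 93.313.

93.313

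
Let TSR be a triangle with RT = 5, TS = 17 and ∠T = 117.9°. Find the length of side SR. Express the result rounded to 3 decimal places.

By the law of cosines, SR² = RT² + TS² − 2·RT·TS·cos T = 393.55, so SR ≈ 19.838.

19.838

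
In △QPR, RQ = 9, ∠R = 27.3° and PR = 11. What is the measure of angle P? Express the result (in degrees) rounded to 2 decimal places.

∠P ≈ 53.97°

By the law of cosines, QP² = PR² + RQ² − 2·PR·RQ·cos R = 26.054, so QP ≈ 5.1043.
Law of cosines again: cos P = (QP² + PR² − RQ²)/(2·QP·PR) ≈ 0.58822, so ∠P ≈ 53.97°.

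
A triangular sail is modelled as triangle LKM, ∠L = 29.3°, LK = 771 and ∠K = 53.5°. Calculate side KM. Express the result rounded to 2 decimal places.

The third angle is ∠M = 180° − ∠L − ∠K = 97.20°.
Law of sines: KM = LK·sin L/sin M ≈ 380.31.

380.31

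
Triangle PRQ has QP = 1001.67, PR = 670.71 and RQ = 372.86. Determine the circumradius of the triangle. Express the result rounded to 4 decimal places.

894.7543

By the law of cosines, cos P = (QP² + PR² − RQ²) / (2·QP·PR) ≈ 0.97805, so ∠P ≈ 12.03°.
Circumradius = RQ/(2 sin P) ≈ 894.75.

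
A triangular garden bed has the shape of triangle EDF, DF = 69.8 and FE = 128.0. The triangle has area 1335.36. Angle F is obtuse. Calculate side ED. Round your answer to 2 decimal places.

From area = ½·DF·FE·sin F, we get sin F = 2·area/(DF·FE) ≈ 0.29893.
Taking the obtuse solution, ∠F ≈ 162.61°.
Law of cosines then gives ED ≈ 195.72.

195.72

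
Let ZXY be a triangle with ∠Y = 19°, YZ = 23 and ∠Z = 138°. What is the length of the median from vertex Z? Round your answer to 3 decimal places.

The third angle is ∠X = 180° − ∠Y − ∠Z = 23.00°.
Law of sines: XY = YZ·sin Z/sin X ≈ 39.388.
Law of sines: ZX = YZ·sin Y/sin X ≈ 19.164.
Median from Z: ½√(2·YZ² + 2·ZX² − XY²) ≈ 7.7644.

7.764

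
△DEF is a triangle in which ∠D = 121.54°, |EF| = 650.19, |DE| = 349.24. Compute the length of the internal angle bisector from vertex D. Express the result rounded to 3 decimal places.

Law of sines: sin F = |DE|·sin D/|EF| ≈ 0.45779.
Since |EF| ≥ |DE|, only the acute value applies: ∠F ≈ 27.24°.
Then ∠E = 180° − ∠D − ∠F ≈ 31.22°.
Law of sines gives |FD| = |EF|·sin E/sin D ≈ 395.37.
The bisector from D has length 2·|FD|·|DE|·cos(∠D/2)/(|FD|+|DE|) ≈ 181.11.

t_D ≈ 181.106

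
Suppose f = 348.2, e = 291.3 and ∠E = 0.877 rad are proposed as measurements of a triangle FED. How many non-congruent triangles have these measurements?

f·sin E = 348.2·sin(0.877 rad) ≈ 267.7.
Since f sin E < e < f (267.7 < 291.3 < 348.2), two triangles exist.

2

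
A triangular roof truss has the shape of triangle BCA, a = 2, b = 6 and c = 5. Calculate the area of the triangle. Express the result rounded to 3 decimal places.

area ≈ 4.684

Semiperimeter s = (6 + 5 + 2)/2 = 6.5.
Heron's formula: area = √(6.5·0.5·1.5·4.5) ≈ 4.6837.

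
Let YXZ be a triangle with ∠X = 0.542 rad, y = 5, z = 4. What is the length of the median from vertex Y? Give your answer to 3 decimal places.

By the law of cosines, x² = z² + y² − 2·z·y·cos X = 6.7329, so x ≈ 2.5948.
Median from Y: ½√(2·x² + 2·z² − y²) ≈ 2.262.

2.262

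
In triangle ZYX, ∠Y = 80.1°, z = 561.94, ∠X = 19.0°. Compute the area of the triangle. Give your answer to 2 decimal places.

The third angle is ∠Z = 180° − ∠Y − ∠X = 80.90°.
Law of sines: y = z·sin Y/sin Z ≈ 560.63.
Law of sines: x = z·sin X/sin Z ≈ 185.28.
Area = ½·z·y·sin X ≈ 51283.

51283.43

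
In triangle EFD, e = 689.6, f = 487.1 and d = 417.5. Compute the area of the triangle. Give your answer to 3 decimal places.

area ≈ 100416.386

Semiperimeter s = (689.6 + 487.1 + 417.5)/2 = 797.1.
Heron's formula: area = √(797.1·107.5·310·379.6) ≈ 1.0042e+05.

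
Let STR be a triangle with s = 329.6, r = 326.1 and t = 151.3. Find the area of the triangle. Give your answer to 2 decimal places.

area ≈ 24126.09

Semiperimeter p = (329.6 + 151.3 + 326.1)/2 = 403.5.
Heron's formula: area = √(403.5·73.9·252.2·77.4) ≈ 24126.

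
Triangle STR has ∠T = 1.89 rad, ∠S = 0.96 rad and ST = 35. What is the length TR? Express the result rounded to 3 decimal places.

99.735

The third angle is ∠R = π − ∠S − ∠T = 0.292 rad.
Law of sines: TR = ST·sin S/sin R ≈ 99.735.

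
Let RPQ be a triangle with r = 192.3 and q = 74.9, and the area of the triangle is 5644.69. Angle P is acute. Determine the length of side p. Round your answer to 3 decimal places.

157.163

From area = ½·q·r·sin P, we get sin P = 2·area/(q·r) ≈ 0.78381.
Taking the acute solution, ∠P ≈ 51.61°.
Law of cosines then gives p ≈ 157.16.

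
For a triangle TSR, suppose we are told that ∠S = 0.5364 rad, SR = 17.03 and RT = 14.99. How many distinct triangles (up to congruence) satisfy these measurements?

2

SR·sin S = 17.03·sin(0.5364 rad) ≈ 8.703.
Since SR sin S < RT < SR (8.703 < 14.99 < 17.03), two triangles exist.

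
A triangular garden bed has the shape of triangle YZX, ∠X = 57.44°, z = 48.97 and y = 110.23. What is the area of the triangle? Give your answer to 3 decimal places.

area ≈ 2274.778

Area = ½·y·z·sin X ≈ 2274.8.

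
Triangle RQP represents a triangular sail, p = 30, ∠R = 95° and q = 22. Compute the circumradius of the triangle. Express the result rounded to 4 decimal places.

19.4327

By the law of cosines, r² = q² + p² − 2·q·p·cos R = 1499, so r ≈ 38.718.
Area = ½·q·p·sin R ≈ 328.74.
Circumradius = r/(2 sin R) ≈ 19.433.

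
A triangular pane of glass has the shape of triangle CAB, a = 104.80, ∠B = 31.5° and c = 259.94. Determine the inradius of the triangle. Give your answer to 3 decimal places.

r ≈ 26.170

By the law of cosines, b² = c² + a² − 2·c·a·cos B = 32097, so b ≈ 179.16.
Area = ½·c·a·sin B ≈ 7116.9.
Semiperimeter s = (259.94+104.8+179.16)/2 = 271.95.
Inradius = area/s = 7116.9/271.95 ≈ 26.17.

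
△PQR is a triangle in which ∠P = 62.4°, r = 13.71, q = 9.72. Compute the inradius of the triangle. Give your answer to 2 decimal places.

3.28

By the law of cosines, p² = q² + r² − 2·q·r·cos P = 158.96, so p ≈ 12.608.
Area = ½·q·r·sin P ≈ 59.048.
Semiperimeter s = (12.608+9.72+13.71)/2 = 18.019.
Inradius = area/s = 59.048/18.019 ≈ 3.277.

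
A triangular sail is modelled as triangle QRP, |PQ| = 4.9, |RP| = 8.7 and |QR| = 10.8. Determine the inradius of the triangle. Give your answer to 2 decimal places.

Semiperimeter s = (8.7 + 4.9 + 10.8)/2 = 12.2.
Heron's formula: area = √(12.2·3.5·7.3·1.4) ≈ 20.89.
Inradius = area/s = 20.89/12.2 ≈ 1.7123.

r ≈ 1.71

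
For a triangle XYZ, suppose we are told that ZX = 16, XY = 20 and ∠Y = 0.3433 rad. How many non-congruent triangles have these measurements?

XY·sin Y = 20·sin(0.3433 rad) ≈ 6.732.
Since XY sin Y < ZX < XY (6.732 < 16 < 20), two triangles exist.

2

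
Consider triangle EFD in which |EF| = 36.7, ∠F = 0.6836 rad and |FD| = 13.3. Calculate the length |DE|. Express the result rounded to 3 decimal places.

By the law of cosines, |DE|² = |EF|² + |FD|² − 2·|EF|·|FD|·cos F = 766.91, so |DE| ≈ 27.693.

27.693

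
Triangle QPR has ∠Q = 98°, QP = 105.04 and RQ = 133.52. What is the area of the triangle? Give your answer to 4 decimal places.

area ≈ 6944.2255

Area = ½·RQ·QP·sin Q ≈ 6944.2.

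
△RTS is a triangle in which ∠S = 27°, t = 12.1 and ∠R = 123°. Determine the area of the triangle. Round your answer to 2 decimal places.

The third angle is ∠T = 180° − ∠S − ∠R = 30.00°.
Law of sines: r = t·sin R/sin T ≈ 20.296.
Law of sines: s = t·sin S/sin T ≈ 10.987.
Area = ½·t·r·sin S ≈ 55.745.

55.75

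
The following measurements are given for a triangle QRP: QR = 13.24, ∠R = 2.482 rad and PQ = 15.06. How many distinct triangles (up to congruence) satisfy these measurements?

1

QR·sin R = 13.24·sin(2.482 rad) ≈ 8.113.
Since ∠R is not acute, a triangle exists only if PQ > QR; here PQ > QR, so there is exactly one triangle.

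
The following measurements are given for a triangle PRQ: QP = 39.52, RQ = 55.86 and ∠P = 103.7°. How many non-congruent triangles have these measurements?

1

QP·sin P = 39.52·sin(103.7°) ≈ 38.4.
Since ∠P is not acute, a triangle exists only if RQ > QP; here RQ > QP, so there is exactly one triangle.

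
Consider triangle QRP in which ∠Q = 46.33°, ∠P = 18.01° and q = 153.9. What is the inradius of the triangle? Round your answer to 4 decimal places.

22.1784

The third angle is ∠R = 180° − ∠P − ∠Q = 115.66°.
Law of sines: r = q·sin R/sin Q ≈ 191.78.
Law of sines: p = q·sin P/sin Q ≈ 65.784.
Area = ½·q·r·sin P ≈ 4562.8.
Semiperimeter s = (153.9+191.78+65.784)/2 = 205.73.
Inradius = area/s = 4562.8/205.73 ≈ 22.178.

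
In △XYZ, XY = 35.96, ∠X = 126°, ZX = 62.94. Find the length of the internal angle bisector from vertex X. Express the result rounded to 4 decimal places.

By the law of cosines, YZ² = ZX² + XY² − 2·ZX·XY·cos X = 7915.3, so YZ ≈ 88.968.
The bisector from X has length 2·ZX·XY·cos(∠X/2)/(ZX+XY) ≈ 20.779.

20.7791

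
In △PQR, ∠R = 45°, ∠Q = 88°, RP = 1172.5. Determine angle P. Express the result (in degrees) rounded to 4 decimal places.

The third angle is ∠P = 180° − ∠Q − ∠R = 47.00°.

47.0000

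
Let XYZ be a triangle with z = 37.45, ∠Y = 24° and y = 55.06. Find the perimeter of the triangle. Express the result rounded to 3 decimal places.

Law of sines: sin Z = z·sin Y/y ≈ 0.27665.
Since y ≥ z, only the acute value applies: ∠Z ≈ 16.06°.
Then ∠X = 180° − ∠Y − ∠Z ≈ 139.94°.
Law of sines gives x = y·sin X/sin Y ≈ 87.123.
Semiperimeter s = (87.123+55.06+37.45)/2 = 89.817.
Perimeter = 87.123 + 55.06 + 37.45 = 179.63.

perimeter ≈ 179.633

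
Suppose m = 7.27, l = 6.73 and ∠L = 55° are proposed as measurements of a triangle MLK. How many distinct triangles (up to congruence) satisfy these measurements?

2

m·sin L = 7.27·sin(55°) ≈ 5.955.
Since m sin L < l < m (5.955 < 6.73 < 7.27), two triangles exist.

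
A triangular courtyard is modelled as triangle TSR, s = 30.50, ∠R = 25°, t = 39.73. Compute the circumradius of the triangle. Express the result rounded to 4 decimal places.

By the law of cosines, r² = t² + s² − 2·t·s·cos R = 312.26, so r ≈ 17.671.
Area = ½·t·s·sin R ≈ 256.06.
Circumradius = r/(2 sin R) ≈ 20.906.

20.9064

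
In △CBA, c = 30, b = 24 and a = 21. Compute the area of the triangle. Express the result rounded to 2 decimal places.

Semiperimeter s = (30 + 24 + 21)/2 = 37.5.
Heron's formula: area = √(37.5·7.5·13.5·16.5) ≈ 250.3.

area ≈ 250.30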